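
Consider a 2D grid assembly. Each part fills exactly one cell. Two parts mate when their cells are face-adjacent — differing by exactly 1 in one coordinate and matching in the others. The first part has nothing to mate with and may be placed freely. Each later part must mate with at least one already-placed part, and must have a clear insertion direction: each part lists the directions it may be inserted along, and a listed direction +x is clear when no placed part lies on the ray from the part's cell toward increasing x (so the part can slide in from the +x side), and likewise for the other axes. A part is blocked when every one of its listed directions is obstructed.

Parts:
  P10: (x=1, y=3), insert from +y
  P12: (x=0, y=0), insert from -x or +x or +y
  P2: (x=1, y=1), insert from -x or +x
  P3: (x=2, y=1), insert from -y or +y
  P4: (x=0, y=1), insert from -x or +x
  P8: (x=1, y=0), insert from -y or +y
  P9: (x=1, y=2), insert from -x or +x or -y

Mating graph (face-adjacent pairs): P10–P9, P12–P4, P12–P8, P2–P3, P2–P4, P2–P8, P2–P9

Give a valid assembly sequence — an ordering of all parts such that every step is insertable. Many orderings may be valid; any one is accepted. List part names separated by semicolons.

1. P2@(1, 1) [-x clear] — {P2}
2. P8@(1, 0) [-y clear] — {P2, P8}
3. P9@(1, 2) [-x clear] — {P2, P8, P9}
4. P10@(1, 3) [+y clear] — {P10, P2, P8, P9}
5. P3@(2, 1) [-y clear] — {P10, P2, P3, P8, P9}
6. P4@(0, 1) [-x clear] — {P10, P2, P3, P4, P8, P9}
7. P12@(0, 0) [-x clear] — {P10, P12, P2, P3, P4, P8, P9}

P2; P8; P9; P10; P3; P4; P12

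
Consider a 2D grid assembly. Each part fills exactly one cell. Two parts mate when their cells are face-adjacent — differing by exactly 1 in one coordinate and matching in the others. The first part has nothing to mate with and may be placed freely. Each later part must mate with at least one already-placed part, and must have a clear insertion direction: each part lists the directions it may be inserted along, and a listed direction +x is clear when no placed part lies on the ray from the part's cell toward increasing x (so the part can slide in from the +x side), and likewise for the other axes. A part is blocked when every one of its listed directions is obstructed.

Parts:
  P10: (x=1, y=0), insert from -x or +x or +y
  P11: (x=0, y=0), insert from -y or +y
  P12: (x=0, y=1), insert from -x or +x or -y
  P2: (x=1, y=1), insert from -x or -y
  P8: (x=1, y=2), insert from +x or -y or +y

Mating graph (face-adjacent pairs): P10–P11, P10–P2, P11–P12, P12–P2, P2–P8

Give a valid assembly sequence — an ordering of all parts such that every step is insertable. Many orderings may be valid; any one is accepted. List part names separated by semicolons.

P10; P11; P2; P12; P8

1. P10@(1, 0) [-x clear] — {P10}
2. P11@(0, 0) [-y clear] — {P10, P11}
3. P2@(1, 1) [-x clear] — {P10, P11, P2}
4. P12@(0, 1) [-x clear] — {P10, P11, P12, P2}
5. P8@(1, 2) [+x clear] — {P10, P11, P12, P2, P8}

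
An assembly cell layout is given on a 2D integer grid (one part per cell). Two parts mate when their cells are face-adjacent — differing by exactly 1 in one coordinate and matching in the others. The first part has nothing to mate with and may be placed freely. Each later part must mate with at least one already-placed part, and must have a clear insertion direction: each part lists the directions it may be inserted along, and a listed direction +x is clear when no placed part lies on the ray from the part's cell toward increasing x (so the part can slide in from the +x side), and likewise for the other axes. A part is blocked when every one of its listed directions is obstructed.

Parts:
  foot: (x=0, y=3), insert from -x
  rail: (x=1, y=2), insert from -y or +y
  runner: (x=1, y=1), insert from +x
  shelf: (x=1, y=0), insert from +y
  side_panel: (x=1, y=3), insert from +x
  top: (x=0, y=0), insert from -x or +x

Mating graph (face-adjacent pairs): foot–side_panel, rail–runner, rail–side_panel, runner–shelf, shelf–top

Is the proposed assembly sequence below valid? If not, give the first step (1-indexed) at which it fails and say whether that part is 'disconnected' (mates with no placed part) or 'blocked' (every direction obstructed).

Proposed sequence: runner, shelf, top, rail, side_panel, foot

Invalid at step 2 (blocked)

1. runner@(1, 1) [+x clear] — {runner}
2. shelf@(1, 0) — +y all obstructed ⇒ blocked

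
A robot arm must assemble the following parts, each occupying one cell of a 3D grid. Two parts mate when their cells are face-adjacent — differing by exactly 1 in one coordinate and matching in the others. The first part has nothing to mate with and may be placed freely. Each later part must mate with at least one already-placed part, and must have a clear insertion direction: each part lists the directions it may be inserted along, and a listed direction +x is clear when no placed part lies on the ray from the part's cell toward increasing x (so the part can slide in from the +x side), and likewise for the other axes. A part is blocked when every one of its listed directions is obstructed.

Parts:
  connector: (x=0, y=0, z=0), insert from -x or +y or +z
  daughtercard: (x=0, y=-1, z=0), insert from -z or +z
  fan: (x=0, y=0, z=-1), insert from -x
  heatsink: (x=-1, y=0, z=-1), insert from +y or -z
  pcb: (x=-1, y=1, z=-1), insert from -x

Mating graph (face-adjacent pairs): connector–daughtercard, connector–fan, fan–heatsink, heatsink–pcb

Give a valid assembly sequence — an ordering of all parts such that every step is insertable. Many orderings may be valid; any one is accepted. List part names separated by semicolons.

fan; connector; heatsink; pcb; daughtercard

1. fan@(0, 0, -1) [-x clear] — {fan}
2. connector@(0, 0, 0) [-x clear] — {connector, fan}
3. heatsink@(-1, 0, -1) [+y clear] — {connector, fan, heatsink}
4. pcb@(-1, 1, -1) [-x clear] — {connector, fan, heatsink, pcb}
5. daughtercard@(0, -1, 0) [-z clear] — {connector, daughtercard, fan, heatsink, pcb}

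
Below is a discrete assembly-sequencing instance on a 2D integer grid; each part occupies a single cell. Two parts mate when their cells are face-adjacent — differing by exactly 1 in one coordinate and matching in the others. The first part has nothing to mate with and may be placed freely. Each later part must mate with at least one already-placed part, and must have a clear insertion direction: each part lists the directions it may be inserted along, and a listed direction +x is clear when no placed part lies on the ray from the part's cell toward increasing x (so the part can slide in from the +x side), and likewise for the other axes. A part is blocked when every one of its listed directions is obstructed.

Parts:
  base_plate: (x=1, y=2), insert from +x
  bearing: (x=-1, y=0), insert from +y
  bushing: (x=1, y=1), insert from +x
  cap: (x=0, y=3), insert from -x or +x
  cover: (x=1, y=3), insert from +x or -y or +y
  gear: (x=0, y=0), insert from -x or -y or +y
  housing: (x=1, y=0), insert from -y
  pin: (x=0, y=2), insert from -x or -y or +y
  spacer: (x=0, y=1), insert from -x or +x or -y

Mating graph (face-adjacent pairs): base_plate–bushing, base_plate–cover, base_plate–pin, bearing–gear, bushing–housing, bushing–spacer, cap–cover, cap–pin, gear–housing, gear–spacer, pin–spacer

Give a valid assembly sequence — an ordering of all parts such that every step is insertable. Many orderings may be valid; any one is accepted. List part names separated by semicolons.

housing; bushing; base_plate; spacer; pin; cap; gear; cover; bearing

1. housing@(1, 0) [-y clear] — {housing}
2. bushing@(1, 1) [+x clear] — {bushing, housing}
3. base_plate@(1, 2) [+x clear] — {base_plate, bushing, housing}
4. spacer@(0, 1) [-x clear] — {base_plate, bushing, housing, spacer}
5. pin@(0, 2) [-x clear] — {base_plate, bushing, housing, pin, spacer}
6. cap@(0, 3) [-x clear] — {base_plate, bushing, cap, housing, pin, spacer}
7. gear@(0, 0) [-x clear] — {base_plate, bushing, cap, gear, housing, pin, spacer}
8. cover@(1, 3) [+x clear] — {base_plate, bushing, cap, cover, gear, housing, pin, spacer}
9. bearing@(-1, 0) [+y clear] — {base_plate, bearing, bushing, cap, cover, gear, housing, pin, spacer}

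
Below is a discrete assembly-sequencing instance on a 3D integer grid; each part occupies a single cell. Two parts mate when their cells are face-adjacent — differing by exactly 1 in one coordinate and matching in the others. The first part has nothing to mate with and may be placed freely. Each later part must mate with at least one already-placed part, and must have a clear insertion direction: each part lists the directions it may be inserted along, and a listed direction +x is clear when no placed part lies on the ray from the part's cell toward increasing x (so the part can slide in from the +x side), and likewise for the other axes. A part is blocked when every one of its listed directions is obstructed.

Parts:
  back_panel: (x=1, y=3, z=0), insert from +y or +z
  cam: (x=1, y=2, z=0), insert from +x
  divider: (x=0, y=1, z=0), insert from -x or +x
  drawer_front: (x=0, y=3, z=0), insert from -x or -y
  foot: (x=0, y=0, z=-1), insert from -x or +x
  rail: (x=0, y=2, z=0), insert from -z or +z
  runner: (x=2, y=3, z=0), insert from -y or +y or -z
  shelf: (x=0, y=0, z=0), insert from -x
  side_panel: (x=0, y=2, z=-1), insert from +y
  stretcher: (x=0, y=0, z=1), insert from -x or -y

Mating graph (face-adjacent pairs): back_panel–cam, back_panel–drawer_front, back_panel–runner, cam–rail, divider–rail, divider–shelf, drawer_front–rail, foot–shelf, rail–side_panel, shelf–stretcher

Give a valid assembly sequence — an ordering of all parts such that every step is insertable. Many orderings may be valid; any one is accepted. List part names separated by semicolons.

rail; drawer_front; back_panel; runner; divider; shelf; foot; side_panel; cam; stretcher

1. rail@(0, 2, 0) [-z clear] — {rail}
2. drawer_front@(0, 3, 0) [-x clear] — {drawer_front, rail}
3. back_panel@(1, 3, 0) [+y clear] — {back_panel, drawer_front, rail}
4. runner@(2, 3, 0) [-y clear] — {back_panel, drawer_front, rail, runner}
5. divider@(0, 1, 0) [-x clear] — {back_panel, divider, drawer_front, rail, runner}
6. shelf@(0, 0, 0) [-x clear] — {back_panel, divider, drawer_front, rail, runner, shelf}
7. foot@(0, 0, -1) [-x clear] — {back_panel, divider, drawer_front, foot, rail, runner, shelf}
8. side_panel@(0, 2, -1) [+y clear] — {back_panel, divider, drawer_front, foot, rail, runner, shelf, side_panel}
9. cam@(1, 2, 0) [+x clear] — {back_panel, cam, divider, drawer_front, foot, rail, runner, shelf, side_panel}
10. stretcher@(0, 0, 1) [-x clear] — {back_panel, cam, divider, drawer_front, foot, rail, runner, shelf, side_panel, stretcher}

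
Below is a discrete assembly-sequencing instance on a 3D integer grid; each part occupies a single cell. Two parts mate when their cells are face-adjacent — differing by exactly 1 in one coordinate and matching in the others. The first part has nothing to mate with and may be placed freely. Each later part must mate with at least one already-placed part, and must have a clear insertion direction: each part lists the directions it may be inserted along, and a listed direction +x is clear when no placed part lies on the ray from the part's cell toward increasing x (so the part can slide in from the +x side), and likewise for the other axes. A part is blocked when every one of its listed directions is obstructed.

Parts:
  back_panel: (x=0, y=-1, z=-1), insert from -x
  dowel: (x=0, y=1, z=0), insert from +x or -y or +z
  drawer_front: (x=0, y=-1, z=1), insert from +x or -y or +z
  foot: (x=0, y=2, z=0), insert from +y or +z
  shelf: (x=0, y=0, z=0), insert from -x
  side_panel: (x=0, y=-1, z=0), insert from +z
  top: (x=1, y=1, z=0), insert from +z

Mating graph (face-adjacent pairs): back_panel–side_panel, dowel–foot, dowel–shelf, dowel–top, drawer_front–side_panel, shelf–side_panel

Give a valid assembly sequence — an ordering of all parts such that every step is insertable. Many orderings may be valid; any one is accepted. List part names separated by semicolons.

top; dowel; foot; shelf; side_panel; drawer_front; back_panel

1. top@(1, 1, 0) [+z clear] — {top}
2. dowel@(0, 1, 0) [-y clear] — {dowel, top}
3. foot@(0, 2, 0) [+y clear] — {dowel, foot, top}
4. shelf@(0, 0, 0) [-x clear] — {dowel, foot, shelf, top}
5. side_panel@(0, -1, 0) [+z clear] — {dowel, foot, shelf, side_panel, top}
6. drawer_front@(0, -1, 1) [+x clear] — {dowel, drawer_front, foot, shelf, side_panel, top}
7. back_panel@(0, -1, -1) [-x clear] — {back_panel, dowel, drawer_front, foot, shelf, side_panel, top}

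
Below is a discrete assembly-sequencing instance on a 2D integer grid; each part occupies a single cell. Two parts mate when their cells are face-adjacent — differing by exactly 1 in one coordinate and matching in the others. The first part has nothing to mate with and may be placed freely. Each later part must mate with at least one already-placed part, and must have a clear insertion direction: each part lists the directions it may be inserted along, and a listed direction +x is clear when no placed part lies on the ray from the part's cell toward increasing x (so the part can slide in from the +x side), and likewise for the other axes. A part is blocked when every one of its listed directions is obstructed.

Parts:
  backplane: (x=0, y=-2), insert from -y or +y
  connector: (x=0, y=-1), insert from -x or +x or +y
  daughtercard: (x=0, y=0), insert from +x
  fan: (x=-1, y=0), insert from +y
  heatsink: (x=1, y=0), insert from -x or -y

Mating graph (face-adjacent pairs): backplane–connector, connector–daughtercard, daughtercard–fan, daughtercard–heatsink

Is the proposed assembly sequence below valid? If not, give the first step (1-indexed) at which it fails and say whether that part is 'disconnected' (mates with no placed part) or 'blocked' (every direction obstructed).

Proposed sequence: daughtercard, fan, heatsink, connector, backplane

1. daughtercard@(0, 0) [+x clear] — {daughtercard}
2. fan@(-1, 0) [+y clear] — {daughtercard, fan}
3. heatsink@(1, 0) [-y clear] — {daughtercard, fan, heatsink}
4. connector@(0, -1) [-x clear] — {connector, daughtercard, fan, heatsink}
5. backplane@(0, -2) [-y clear] — {backplane, connector, daughtercard, fan, heatsink}

Valid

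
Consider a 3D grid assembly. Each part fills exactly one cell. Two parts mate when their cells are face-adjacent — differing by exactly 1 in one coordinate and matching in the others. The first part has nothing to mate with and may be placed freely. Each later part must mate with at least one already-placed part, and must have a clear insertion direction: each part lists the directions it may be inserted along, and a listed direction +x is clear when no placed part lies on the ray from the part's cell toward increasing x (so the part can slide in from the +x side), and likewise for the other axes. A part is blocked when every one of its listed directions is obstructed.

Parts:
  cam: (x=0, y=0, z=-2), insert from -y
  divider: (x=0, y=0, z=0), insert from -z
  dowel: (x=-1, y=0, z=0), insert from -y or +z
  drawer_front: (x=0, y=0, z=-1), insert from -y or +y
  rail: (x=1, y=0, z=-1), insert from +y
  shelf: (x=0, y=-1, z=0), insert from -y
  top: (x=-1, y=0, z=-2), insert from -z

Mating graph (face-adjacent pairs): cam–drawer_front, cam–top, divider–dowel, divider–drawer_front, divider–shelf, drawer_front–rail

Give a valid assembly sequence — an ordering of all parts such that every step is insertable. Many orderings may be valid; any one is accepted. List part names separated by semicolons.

1. divider@(0, 0, 0) [-z clear] — {divider}
2. dowel@(-1, 0, 0) [-y clear] — {divider, dowel}
3. drawer_front@(0, 0, -1) [-y clear] — {divider, dowel, drawer_front}
4. rail@(1, 0, -1) [+y clear] — {divider, dowel, drawer_front, rail}
5. cam@(0, 0, -2) [-y clear] — {cam, divider, dowel, drawer_front, rail}
6. top@(-1, 0, -2) [-z clear] — {cam, divider, dowel, drawer_front, rail, top}
7. shelf@(0, -1, 0) [-y clear] — {cam, divider, dowel, drawer_front, rail, shelf, top}

divider; dowel; drawer_front; rail; cam; top; shelf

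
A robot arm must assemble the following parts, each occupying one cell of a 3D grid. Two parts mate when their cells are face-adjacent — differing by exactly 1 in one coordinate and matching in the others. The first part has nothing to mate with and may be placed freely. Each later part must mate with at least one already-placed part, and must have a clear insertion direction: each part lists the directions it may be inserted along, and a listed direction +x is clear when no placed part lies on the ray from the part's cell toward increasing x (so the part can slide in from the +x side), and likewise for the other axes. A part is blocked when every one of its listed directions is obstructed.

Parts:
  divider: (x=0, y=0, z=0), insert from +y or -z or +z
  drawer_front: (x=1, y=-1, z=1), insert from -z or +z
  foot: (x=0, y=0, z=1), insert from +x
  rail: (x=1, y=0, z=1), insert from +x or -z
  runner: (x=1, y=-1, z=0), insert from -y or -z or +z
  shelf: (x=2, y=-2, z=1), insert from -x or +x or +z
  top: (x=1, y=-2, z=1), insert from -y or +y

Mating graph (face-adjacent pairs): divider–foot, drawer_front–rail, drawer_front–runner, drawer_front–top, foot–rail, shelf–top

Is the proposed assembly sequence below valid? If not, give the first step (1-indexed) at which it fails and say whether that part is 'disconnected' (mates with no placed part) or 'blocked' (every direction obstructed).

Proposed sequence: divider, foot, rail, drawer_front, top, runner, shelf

Valid

1. divider@(0, 0, 0) [+y clear] — {divider}
2. foot@(0, 0, 1) [+x clear] — {divider, foot}
3. rail@(1, 0, 1) [+x clear] — {divider, foot, rail}
4. drawer_front@(1, -1, 1) [-z clear] — {divider, drawer_front, foot, rail}
5. top@(1, -2, 1) [-y clear] — {divider, drawer_front, foot, rail, top}
6. runner@(1, -1, 0) [-y clear] — {divider, drawer_front, foot, rail, runner, top}
7. shelf@(2, -2, 1) [+x clear] — {divider, drawer_front, foot, rail, runner, shelf, top}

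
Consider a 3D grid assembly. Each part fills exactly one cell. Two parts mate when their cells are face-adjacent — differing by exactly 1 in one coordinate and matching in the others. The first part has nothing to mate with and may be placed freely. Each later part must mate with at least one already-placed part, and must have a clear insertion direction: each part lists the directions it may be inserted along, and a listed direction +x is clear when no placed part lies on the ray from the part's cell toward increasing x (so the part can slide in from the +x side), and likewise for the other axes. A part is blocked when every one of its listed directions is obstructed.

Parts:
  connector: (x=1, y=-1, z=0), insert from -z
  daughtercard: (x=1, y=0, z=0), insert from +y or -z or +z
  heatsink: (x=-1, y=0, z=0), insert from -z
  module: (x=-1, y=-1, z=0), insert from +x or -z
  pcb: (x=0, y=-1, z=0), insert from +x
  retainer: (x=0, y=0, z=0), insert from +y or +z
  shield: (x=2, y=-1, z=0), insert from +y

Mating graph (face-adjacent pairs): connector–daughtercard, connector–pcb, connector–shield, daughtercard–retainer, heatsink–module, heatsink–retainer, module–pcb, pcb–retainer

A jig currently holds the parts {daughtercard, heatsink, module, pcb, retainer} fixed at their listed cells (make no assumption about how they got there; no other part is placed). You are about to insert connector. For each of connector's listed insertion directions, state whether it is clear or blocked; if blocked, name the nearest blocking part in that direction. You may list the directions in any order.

-z: ray from connector(1, -1, 0) has no placed part ⇒ clear

-z: clear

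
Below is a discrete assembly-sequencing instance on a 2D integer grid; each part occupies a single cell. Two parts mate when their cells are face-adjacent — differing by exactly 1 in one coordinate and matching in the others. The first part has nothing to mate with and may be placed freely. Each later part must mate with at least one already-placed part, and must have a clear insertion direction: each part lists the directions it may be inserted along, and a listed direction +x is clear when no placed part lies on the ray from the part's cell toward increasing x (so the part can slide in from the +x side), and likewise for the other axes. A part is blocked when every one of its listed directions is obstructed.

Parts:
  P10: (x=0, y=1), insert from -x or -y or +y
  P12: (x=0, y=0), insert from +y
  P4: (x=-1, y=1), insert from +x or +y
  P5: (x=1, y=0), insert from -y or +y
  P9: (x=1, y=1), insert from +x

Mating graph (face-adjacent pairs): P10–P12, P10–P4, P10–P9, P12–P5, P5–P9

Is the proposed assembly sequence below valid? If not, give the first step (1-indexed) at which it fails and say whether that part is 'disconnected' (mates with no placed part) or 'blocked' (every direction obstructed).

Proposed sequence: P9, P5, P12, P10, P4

Valid

1. P9@(1, 1) [+x clear] — {P9}
2. P5@(1, 0) [-y clear] — {P5, P9}
3. P12@(0, 0) [+y clear] — {P12, P5, P9}
4. P10@(0, 1) [-x clear] — {P10, P12, P5, P9}
5. P4@(-1, 1) [+y clear] — {P10, P12, P4, P5, P9}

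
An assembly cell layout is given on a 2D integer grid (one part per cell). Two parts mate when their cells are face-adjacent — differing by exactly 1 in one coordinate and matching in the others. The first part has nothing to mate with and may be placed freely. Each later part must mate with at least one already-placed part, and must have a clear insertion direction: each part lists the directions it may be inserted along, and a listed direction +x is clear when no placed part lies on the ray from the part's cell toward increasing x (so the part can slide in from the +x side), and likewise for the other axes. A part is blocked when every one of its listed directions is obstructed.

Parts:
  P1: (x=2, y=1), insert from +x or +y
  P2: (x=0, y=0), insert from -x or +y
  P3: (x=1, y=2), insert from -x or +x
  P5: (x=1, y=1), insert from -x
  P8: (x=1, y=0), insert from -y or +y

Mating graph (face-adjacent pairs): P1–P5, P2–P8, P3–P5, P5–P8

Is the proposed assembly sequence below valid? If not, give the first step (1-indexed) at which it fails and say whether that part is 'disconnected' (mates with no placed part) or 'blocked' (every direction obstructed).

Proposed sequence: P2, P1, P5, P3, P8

1. P2@(0, 0) [-x clear] — {P2}
2. P1@(2, 1) — no placed neighbour ⇒ disconnected

Invalid at step 2 (disconnected)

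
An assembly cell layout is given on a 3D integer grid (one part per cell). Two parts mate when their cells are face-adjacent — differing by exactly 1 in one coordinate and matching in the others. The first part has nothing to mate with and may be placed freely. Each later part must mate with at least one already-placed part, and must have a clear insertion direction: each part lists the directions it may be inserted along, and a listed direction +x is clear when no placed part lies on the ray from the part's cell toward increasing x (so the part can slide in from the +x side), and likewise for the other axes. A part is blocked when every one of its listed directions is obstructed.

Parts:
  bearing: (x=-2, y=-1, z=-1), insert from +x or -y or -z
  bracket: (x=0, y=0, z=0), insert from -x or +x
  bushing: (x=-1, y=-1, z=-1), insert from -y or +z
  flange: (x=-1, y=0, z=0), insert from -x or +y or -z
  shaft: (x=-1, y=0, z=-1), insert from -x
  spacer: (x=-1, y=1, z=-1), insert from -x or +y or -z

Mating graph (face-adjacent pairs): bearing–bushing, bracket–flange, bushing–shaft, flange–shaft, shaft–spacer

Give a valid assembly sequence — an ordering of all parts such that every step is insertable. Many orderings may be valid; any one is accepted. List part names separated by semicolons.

flange; shaft; spacer; bushing; bearing; bracket

1. flange@(-1, 0, 0) [-x clear] — {flange}
2. shaft@(-1, 0, -1) [-x clear] — {flange, shaft}
3. spacer@(-1, 1, -1) [-x clear] — {flange, shaft, spacer}
4. bushing@(-1, -1, -1) [-y clear] — {bushing, flange, shaft, spacer}
5. bearing@(-2, -1, -1) [-y clear] — {bearing, bushing, flange, shaft, spacer}
6. bracket@(0, 0, 0) [+x clear] — {bearing, bracket, bushing, flange, shaft, spacer}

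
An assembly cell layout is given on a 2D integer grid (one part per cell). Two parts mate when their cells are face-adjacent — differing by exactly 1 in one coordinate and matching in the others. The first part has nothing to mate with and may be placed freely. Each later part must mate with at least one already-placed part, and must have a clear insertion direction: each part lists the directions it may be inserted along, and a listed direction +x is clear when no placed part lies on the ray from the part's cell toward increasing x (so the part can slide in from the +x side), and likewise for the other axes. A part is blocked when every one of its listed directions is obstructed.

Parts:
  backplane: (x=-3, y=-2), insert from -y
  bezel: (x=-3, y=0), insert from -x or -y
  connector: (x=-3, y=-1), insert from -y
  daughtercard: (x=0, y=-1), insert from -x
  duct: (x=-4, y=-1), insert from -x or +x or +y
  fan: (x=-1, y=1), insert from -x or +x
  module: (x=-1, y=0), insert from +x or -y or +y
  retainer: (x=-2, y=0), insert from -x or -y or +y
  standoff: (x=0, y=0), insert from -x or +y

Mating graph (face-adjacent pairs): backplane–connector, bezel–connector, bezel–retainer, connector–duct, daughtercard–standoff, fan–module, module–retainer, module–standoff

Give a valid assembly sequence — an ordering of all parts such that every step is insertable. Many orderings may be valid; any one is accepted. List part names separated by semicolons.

1. bezel@(-3, 0) [-x clear] — {bezel}
2. retainer@(-2, 0) [-y clear] — {bezel, retainer}
3. module@(-1, 0) [+x clear] — {bezel, module, retainer}
4. standoff@(0, 0) [+y clear] — {bezel, module, retainer, standoff}
5. daughtercard@(0, -1) [-x clear] — {bezel, daughtercard, module, retainer, standoff}
6. connector@(-3, -1) [-y clear] — {bezel, connector, daughtercard, module, retainer, standoff}
7. backplane@(-3, -2) [-y clear] — {backplane, bezel, connector, daughtercard, module, retainer, standoff}
8. duct@(-4, -1) [-x clear] — {backplane, bezel, connector, daughtercard, duct, module, retainer, standoff}
9. fan@(-1, 1) [-x clear] — {backplane, bezel, connector, daughtercard, duct, fan, module, retainer, standoff}

bezel; retainer; module; standoff; daughtercard; connector; backplane; duct; fan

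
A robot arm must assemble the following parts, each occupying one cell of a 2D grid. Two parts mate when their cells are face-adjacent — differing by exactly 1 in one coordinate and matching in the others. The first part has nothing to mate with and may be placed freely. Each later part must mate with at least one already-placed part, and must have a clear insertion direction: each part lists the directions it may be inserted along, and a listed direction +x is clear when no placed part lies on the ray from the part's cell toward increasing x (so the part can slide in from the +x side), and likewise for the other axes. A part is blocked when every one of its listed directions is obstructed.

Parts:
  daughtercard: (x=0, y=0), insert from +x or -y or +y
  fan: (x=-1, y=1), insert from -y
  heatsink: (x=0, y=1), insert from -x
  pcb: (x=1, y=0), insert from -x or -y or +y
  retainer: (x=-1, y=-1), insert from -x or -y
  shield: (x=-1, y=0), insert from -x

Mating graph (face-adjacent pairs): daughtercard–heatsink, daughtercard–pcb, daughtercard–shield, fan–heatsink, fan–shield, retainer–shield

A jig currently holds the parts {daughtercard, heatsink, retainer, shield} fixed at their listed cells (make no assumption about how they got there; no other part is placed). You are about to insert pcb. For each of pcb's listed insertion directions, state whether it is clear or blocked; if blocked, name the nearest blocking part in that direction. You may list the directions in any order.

+y: clear; -x: blocked by daughtercard; -y: clear

-x: nearest on ray is daughtercard@(0, 0) ⇒ blocked
-y: ray from pcb(1, 0) has no placed part ⇒ clear
+y: ray from pcb(1, 0) has no placed part ⇒ clear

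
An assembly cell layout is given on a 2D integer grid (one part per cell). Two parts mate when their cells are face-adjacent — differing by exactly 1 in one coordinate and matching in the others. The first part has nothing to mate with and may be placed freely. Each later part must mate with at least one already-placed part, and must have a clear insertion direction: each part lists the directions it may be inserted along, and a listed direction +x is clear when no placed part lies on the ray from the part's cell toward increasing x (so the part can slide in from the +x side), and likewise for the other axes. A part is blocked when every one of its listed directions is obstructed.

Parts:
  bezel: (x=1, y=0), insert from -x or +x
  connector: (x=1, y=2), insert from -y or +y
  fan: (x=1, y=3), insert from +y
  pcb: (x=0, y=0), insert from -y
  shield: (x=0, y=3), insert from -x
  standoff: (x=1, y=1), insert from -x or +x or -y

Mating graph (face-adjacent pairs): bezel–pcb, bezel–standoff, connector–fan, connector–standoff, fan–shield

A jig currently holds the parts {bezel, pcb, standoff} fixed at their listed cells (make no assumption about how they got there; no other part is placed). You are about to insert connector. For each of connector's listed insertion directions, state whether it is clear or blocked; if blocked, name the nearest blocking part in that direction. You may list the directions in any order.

-y: nearest on ray is standoff@(1, 1) ⇒ blocked
+y: ray from connector(1, 2) has no placed part ⇒ clear

+y: clear; -y: blocked by standoff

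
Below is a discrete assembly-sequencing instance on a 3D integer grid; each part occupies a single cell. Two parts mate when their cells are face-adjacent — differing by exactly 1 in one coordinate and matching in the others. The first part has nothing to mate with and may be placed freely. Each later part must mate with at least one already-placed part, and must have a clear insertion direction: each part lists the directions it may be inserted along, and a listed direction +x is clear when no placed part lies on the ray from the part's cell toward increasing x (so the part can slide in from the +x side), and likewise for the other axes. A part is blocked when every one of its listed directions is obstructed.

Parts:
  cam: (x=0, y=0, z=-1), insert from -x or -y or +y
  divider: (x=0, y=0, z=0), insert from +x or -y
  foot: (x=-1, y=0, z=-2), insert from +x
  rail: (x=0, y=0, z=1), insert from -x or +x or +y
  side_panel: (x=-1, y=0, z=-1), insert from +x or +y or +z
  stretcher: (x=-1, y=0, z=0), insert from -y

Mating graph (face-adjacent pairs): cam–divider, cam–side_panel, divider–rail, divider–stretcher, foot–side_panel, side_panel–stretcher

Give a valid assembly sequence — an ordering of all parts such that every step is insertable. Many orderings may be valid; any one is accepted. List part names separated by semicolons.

rail; divider; cam; side_panel; foot; stretcher

1. rail@(0, 0, 1) [-x clear] — {rail}
2. divider@(0, 0, 0) [+x clear] — {divider, rail}
3. cam@(0, 0, -1) [-x clear] — {cam, divider, rail}
4. side_panel@(-1, 0, -1) [+y clear] — {cam, divider, rail, side_panel}
5. foot@(-1, 0, -2) [+x clear] — {cam, divider, foot, rail, side_panel}
6. stretcher@(-1, 0, 0) [-y clear] — {cam, divider, foot, rail, side_panel, stretcher}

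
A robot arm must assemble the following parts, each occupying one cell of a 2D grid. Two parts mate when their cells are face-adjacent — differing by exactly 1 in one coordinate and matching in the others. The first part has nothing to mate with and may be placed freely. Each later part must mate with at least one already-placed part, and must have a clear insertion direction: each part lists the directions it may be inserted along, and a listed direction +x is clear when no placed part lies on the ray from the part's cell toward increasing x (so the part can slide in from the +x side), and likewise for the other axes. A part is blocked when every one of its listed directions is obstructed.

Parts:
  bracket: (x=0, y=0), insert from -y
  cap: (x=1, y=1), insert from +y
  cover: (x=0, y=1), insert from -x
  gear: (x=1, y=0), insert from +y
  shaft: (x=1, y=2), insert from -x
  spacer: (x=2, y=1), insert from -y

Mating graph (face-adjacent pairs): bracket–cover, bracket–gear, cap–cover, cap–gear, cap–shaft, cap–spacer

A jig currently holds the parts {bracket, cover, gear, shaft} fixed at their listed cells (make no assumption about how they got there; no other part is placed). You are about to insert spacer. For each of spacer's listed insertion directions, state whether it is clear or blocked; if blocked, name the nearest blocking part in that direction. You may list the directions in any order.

-y: clear

-y: ray from spacer(2, 1) has no placed part ⇒ clear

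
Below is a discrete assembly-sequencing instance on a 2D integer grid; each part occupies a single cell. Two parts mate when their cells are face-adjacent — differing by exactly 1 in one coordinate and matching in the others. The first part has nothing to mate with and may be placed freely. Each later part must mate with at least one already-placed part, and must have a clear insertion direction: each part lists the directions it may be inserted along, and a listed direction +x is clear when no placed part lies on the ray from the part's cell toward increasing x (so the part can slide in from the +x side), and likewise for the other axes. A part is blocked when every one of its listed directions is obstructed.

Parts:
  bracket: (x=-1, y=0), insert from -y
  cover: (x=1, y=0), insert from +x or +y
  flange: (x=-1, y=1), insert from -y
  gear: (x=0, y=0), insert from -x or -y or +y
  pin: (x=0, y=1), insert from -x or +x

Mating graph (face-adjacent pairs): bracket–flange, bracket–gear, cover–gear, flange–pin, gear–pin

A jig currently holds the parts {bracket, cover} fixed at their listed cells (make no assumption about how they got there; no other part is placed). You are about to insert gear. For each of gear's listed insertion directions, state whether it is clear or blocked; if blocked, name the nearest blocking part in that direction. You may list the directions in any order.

-x: nearest on ray is bracket@(-1, 0) ⇒ blocked
-y: ray from gear(0, 0) has no placed part ⇒ clear
+y: ray from gear(0, 0) has no placed part ⇒ clear

+y: clear; -x: blocked by bracket; -y: clear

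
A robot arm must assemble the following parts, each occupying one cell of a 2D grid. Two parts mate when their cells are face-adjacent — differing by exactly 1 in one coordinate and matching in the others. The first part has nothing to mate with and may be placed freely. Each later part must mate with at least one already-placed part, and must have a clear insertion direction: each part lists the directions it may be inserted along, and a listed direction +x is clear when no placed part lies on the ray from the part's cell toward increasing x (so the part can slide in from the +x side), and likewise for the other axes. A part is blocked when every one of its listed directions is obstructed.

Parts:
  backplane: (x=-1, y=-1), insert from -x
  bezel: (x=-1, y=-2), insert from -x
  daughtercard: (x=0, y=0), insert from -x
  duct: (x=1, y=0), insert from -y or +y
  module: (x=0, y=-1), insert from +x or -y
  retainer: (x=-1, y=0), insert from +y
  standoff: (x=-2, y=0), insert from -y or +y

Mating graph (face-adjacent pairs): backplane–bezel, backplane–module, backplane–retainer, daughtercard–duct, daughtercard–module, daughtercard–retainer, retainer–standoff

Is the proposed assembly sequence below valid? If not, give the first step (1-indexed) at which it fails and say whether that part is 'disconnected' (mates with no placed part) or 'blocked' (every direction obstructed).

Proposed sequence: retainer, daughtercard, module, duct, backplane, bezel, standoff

Invalid at step 2 (blocked)

1. retainer@(-1, 0) [+y clear] — {retainer}
2. daughtercard@(0, 0) — -x all obstructed ⇒ blocked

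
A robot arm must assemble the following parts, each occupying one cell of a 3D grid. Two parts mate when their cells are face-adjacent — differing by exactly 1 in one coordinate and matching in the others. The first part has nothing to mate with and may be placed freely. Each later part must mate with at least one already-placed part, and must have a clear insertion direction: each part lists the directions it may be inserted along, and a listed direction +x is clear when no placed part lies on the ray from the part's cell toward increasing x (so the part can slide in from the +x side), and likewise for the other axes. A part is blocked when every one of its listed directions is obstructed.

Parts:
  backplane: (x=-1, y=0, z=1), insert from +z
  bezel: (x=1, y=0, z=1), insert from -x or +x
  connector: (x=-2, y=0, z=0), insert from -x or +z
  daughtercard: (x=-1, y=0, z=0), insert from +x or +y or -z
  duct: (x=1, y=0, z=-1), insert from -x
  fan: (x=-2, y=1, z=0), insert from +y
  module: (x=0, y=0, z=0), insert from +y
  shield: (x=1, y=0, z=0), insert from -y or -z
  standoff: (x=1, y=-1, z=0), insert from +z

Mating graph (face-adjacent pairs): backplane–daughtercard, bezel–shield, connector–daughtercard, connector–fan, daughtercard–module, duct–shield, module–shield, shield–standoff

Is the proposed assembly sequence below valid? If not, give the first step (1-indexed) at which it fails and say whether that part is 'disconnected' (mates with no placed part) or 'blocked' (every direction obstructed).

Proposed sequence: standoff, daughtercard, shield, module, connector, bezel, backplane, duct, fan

Invalid at step 2 (disconnected)

1. standoff@(1, -1, 0) [+z clear] — {standoff}
2. daughtercard@(-1, 0, 0) — no placed neighbour ⇒ disconnected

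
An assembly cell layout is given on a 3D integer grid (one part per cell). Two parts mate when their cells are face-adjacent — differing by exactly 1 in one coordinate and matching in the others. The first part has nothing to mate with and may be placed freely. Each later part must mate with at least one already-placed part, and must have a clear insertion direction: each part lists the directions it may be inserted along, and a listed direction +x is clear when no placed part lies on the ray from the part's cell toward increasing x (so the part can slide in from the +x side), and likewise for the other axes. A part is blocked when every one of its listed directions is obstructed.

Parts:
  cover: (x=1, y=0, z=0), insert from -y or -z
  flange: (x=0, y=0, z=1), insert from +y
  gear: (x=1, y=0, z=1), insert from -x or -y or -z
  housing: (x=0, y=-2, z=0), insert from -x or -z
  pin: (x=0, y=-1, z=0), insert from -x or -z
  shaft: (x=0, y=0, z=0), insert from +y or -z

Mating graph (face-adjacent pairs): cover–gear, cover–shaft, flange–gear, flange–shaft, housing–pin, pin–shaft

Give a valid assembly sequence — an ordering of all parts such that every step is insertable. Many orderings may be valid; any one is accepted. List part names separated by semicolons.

gear; cover; flange; shaft; pin; housing

1. gear@(1, 0, 1) [-x clear] — {gear}
2. cover@(1, 0, 0) [-y clear] — {cover, gear}
3. flange@(0, 0, 1) [+y clear] — {cover, flange, gear}
4. shaft@(0, 0, 0) [+y clear] — {cover, flange, gear, shaft}
5. pin@(0, -1, 0) [-x clear] — {cover, flange, gear, pin, shaft}
6. housing@(0, -2, 0) [-x clear] — {cover, flange, gear, housing, pin, shaft}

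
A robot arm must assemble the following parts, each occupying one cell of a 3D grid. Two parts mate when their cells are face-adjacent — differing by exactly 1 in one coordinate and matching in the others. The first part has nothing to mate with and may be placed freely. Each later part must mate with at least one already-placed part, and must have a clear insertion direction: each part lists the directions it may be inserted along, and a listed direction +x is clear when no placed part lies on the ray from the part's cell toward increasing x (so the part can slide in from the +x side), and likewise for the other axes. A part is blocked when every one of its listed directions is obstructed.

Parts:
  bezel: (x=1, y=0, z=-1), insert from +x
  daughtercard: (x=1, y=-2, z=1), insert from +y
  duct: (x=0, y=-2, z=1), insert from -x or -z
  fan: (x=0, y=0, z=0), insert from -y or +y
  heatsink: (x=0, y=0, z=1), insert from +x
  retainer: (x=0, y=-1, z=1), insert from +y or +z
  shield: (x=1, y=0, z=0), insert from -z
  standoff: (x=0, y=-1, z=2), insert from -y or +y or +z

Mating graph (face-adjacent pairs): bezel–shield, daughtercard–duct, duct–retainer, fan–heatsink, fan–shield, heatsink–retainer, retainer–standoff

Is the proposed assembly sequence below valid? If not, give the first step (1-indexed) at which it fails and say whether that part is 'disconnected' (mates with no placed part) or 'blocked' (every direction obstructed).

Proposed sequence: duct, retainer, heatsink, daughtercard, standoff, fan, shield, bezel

Valid

1. duct@(0, -2, 1) [-x clear] — {duct}
2. retainer@(0, -1, 1) [+y clear] — {duct, retainer}
3. heatsink@(0, 0, 1) [+x clear] — {duct, heatsink, retainer}
4. daughtercard@(1, -2, 1) [+y clear] — {daughtercard, duct, heatsink, retainer}
5. standoff@(0, -1, 2) [-y clear] — {daughtercard, duct, heatsink, retainer, standoff}
6. fan@(0, 0, 0) [-y clear] — {daughtercard, duct, fan, heatsink, retainer, standoff}
7. shield@(1, 0, 0) [-z clear] — {daughtercard, duct, fan, heatsink, retainer, shield, standoff}
8. bezel@(1, 0, -1) [+x clear] — {bezel, daughtercard, duct, fan, heatsink, retainer, shield, standoff}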